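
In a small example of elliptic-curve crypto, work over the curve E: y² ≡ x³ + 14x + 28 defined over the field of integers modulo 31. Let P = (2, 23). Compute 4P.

(8, 30)

Double-and-add on 4 = (100)₂. Start with P = (2, 23) for the leading 1-bit.
double: tangent at (2, 23): λ = (3·2² + 14)/(2·23) ≡ 26/15. 15⁻¹ ≡ 29 (mod 31), so λ ≡ 26·29 ≡ 10.
  x = λ² - 2 - 2 = 100 - 4 ≡ 3; y = λ·(2 - 3) - 23 ≡ 29. → (3, 29)
double: tangent at (3, 29): λ = (3·3² + 14)/(2·29) ≡ 10/27. 27⁻¹ ≡ 23 (mod 31), so λ ≡ 10·23 ≡ 13.
  x = λ² - 3 - 3 = 169 - 6 ≡ 8; y = λ·(3 - 8) - 29 ≡ 30. → (8, 30)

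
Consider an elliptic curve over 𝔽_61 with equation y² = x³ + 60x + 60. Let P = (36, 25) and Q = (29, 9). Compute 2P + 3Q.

(20, 7)

First 2P:
Repeated addition: build up to 2P.
2P: tangent at (36, 25): λ = (3·36² + 60)/(2·25) ≡ 44/50. 50⁻¹ ≡ 11 (mod 61), so λ ≡ 44·11 ≡ 57.
  x = λ² - 36 - 36 = 3249 - 72 ≡ 5; y = λ·(36 - 5) - 25 ≡ 34. → (5, 34)
2P = (5, 34).
Next 3Q:
Repeated addition: build up to 3Q.
2Q: tangent at (29, 9): λ = (3·29² + 60)/(2·9) ≡ 21/18. 18⁻¹ ≡ 17 (mod 61) since 18·17 = 306 ≡ 1, so λ ≡ 21·17 ≡ 52.
  x = λ² - 29 - 29 = 2704 - 58 ≡ 23; y = λ·(29 - 23) - 9 ≡ 59. → (23, 59)
3Q: (23, 59) + (29, 9). λ = (9 - 59)/(29 - 23) ≡ 11/6 mod 61. 6⁻¹ ≡ 51 (mod 61), so λ ≡ 12.
  x = λ² - 23 - 29 = 144 - 52 ≡ 31; y = λ·(23 - 31) - 59 ≡ 28. → (31, 28)
3Q = (31, 28).
Finally 2P + 3Q:
(5, 34) + (31, 28). λ = (28 - 34)/(31 - 5) ≡ 55/26 mod 61. 26⁻¹ ≡ 54 (mod 61), so λ ≡ 42.
  x = λ² - 5 - 31 = 1764 - 36 ≡ 20; y = λ·(5 - 20) - 34 ≡ 7. → (20, 7)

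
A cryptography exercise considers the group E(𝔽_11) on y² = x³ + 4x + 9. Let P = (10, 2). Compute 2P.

(3, 2)

tangent at (10, 2): λ = (3·10² + 4)/(2·2) ≡ 7/4. 4⁻¹ ≡ 3 (mod 11) since 4·3 = 12 ≡ 1, so λ ≡ 7·3 ≡ 10.
  x = λ² - 10 - 10 = 100 - 20 ≡ 3; y = λ·(10 - 3) - 2 ≡ 2. → (3, 2)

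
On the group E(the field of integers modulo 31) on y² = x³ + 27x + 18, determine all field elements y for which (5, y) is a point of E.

none

x³ + 27x + 18 = 278 ≡ 30 (mod 31).
30 is a non-residue mod 31; no y exists.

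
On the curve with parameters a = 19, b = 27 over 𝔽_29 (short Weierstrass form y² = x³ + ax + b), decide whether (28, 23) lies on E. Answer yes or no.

y² = 23² ≡ 7; x³ + 19x + 27 = 22511 ≡ 7 (mod 29). 7 = 7.

yes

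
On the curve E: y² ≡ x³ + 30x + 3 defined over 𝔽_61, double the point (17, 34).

(0, 53)

tangent at (17, 34): λ = (3·17² + 30)/(2·34) ≡ 43/7. 7⁻¹ ≡ 35 (mod 61), so λ ≡ 43·35 ≡ 41.
  x = λ² - 17 - 17 = 1681 - 34 ≡ 0; y = λ·(17 - 0) - 34 ≡ 53. → (0, 53)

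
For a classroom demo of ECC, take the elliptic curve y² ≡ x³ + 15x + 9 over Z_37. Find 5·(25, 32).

Write Q = (25, 32).
Repeated addition: build up to 5Q.
2Q: tangent at (25, 32): λ = (3·25² + 15)/(2·32) ≡ 3/27. 27⁻¹ ≡ 11 (mod 37) since 27·11 = 297 ≡ 1, so λ ≡ 3·11 ≡ 33.
  x = λ² - 25 - 25 = 1089 - 50 ≡ 3; y = λ·(25 - 3) - 32 ≡ 28. → (3, 28)
3Q: (3, 28) + (25, 32). λ = (32 - 28)/(25 - 3) ≡ 4/22 mod 37. 22⁻¹ ≡ 32 (mod 37) since 22·32 = 704 ≡ 1, so λ ≡ 17.
  x = λ² - 3 - 25 = 289 - 28 ≡ 2; y = λ·(3 - 2) - 28 ≡ 26. → (2, 26)
4Q: (2, 26) + (25, 32). λ = (32 - 26)/(25 - 2) ≡ 6/23 mod 37. 23⁻¹ ≡ 29 (mod 37), so λ ≡ 26.
  x = λ² - 2 - 25 = 676 - 27 ≡ 20; y = λ·(2 - 20) - 26 ≡ 24. → (20, 24)
5Q: (20, 24) + (25, 32). λ = (32 - 24)/(25 - 20) ≡ 8/5 mod 37. 5⁻¹ ≡ 15 (mod 37), so λ ≡ 9.
  x = λ² - 20 - 25 = 81 - 45 ≡ 36; y = λ·(20 - 36) - 24 ≡ 17. → (36, 17)

(36, 17)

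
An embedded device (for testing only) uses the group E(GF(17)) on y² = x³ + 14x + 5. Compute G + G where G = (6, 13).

tangent at (6, 13): λ = (3·6² + 14)/(2·13) ≡ 3/9. 9⁻¹ ≡ 2 (mod 17) since 9·2 = 18 ≡ 1, so λ ≡ 3·2 ≡ 6.
  x = λ² - 6 - 6 = 36 - 12 ≡ 7; y = λ·(6 - 7) - 13 ≡ 15. → (7, 15)

(7, 15)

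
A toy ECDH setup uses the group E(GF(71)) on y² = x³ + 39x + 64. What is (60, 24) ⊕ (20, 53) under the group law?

(15, 41)

(60, 24) + (20, 53). λ = (53 - 24)/(20 - 60) ≡ 29/31 mod 71. 31⁻¹ ≡ 55 (mod 71), so λ ≡ 33.
  x = λ² - 60 - 20 = 1089 - 80 ≡ 15; y = λ·(60 - 15) - 24 ≡ 41. → (15, 41)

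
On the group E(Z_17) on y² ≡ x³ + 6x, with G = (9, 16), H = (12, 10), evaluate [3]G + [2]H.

First 3G:
Repeated addition: build up to 3G.
2G: tangent at (9, 16): λ = (3·9² + 6)/(2·16) ≡ 11/15. 15⁻¹ ≡ 8 (mod 17) since 15·8 = 120 ≡ 1, so λ ≡ 11·8 ≡ 3.
  x = λ² - 9 - 9 = 9 - 18 ≡ 8; y = λ·(9 - 8) - 16 ≡ 4. → (8, 4)
3G: (8, 4) + (9, 16). λ = (16 - 4)/(9 - 8) ≡ 12/1 mod 17. 1⁻¹ ≡ 1 (mod 17) since 1·1 = 1 ≡ 1, so λ ≡ 12.
  x = λ² - 8 - 9 = 144 - 17 ≡ 8; y = λ·(8 - 8) - 4 ≡ 13. → (8, 13)
3G = (8, 13).
Next 2H:
Repeated addition: build up to 2H.
2H: tangent at (12, 10): λ = (3·12² + 6)/(2·10) ≡ 13/3. 3⁻¹ ≡ 6 (mod 17), so λ ≡ 13·6 ≡ 10.
  x = λ² - 12 - 12 = 100 - 24 ≡ 8; y = λ·(12 - 8) - 10 ≡ 13. → (8, 13)
2H = (8, 13).
Finally 3G + 2H:
tangent at (8, 13): λ = (3·8² + 6)/(2·13) ≡ 11/9. 9⁻¹ ≡ 2 (mod 17), so λ ≡ 11·2 ≡ 5.
  x = λ² - 8 - 8 = 25 - 16 ≡ 9; y = λ·(8 - 9) - 13 ≡ 16. → (9, 16)

(9, 16)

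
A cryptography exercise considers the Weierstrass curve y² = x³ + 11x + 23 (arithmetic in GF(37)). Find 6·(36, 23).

(6, 3)

Write P = (36, 23).
Double-and-add on 6 = (110)₂. Start with P = (36, 23) for the leading 1-bit.
double: tangent at (36, 23): λ = (3·36² + 11)/(2·23) ≡ 14/9. 9⁻¹ ≡ 33 (mod 37), so λ ≡ 14·33 ≡ 18.
  x = λ² - 36 - 36 = 324 - 72 ≡ 30; y = λ·(36 - 30) - 23 ≡ 11. → (30, 11)
add P: (30, 11) + (36, 23). λ = (23 - 11)/(36 - 30) ≡ 12/6 mod 37. 6⁻¹ ≡ 31 (mod 37), so λ ≡ 2.
  x = λ² - 30 - 36 = 4 - 66 ≡ 12; y = λ·(30 - 12) - 11 ≡ 25. → (12, 25)
double: tangent at (12, 25): λ = (3·12² + 11)/(2·25) ≡ 36/13. 13⁻¹ ≡ 20 (mod 37), so λ ≡ 36·20 ≡ 17.
  x = λ² - 12 - 12 = 289 - 24 ≡ 6; y = λ·(12 - 6) - 25 ≡ 3. → (6, 3)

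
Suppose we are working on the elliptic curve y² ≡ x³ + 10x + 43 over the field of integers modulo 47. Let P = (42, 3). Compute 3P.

(17, 35)

Repeated addition: build up to 3P.
2P: tangent at (42, 3): λ = (3·42² + 10)/(2·3) ≡ 38/6. 6⁻¹ ≡ 8 (mod 47) since 6·8 = 48 ≡ 1, so λ ≡ 38·8 ≡ 22.
  x = λ² - 42 - 42 = 484 - 84 ≡ 24; y = λ·(42 - 24) - 3 ≡ 17. → (24, 17)
3P: (24, 17) + (42, 3). λ = (3 - 17)/(42 - 24) ≡ 33/18 mod 47. 18⁻¹ ≡ 34 (mod 47) since 18·34 = 612 ≡ 1, so λ ≡ 41.
  x = λ² - 24 - 42 = 1681 - 66 ≡ 17; y = λ·(24 - 17) - 17 ≡ 35. → (17, 35)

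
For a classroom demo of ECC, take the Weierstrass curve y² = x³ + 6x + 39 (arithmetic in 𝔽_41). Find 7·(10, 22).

(4, 39)

Write G = (10, 22).
Double-and-add on 7 = (111)₂. Start with G = (10, 22) for the leading 1-bit.
double: tangent at (10, 22): λ = (3·10² + 6)/(2·22) ≡ 19/3. 3⁻¹ ≡ 14 (mod 41), so λ ≡ 19·14 ≡ 20.
  x = λ² - 10 - 10 = 400 - 20 ≡ 11; y = λ·(10 - 11) - 22 ≡ 40. → (11, 40)
add G: (11, 40) + (10, 22). λ = (22 - 40)/(10 - 11) ≡ 23/40 mod 41. 40⁻¹ ≡ 40 (mod 41), so λ ≡ 18.
  x = λ² - 11 - 10 = 324 - 21 ≡ 16; y = λ·(11 - 16) - 40 ≡ 34. → (16, 34)
double: tangent at (16, 34): λ = (3·16² + 6)/(2·34) ≡ 36/27. 27⁻¹ ≡ 38 (mod 41), so λ ≡ 36·38 ≡ 15.
  x = λ² - 16 - 16 = 225 - 32 ≡ 29; y = λ·(16 - 29) - 34 ≡ 17. → (29, 17)
add G: (29, 17) + (10, 22). λ = (22 - 17)/(10 - 29) ≡ 5/22 mod 41. 22⁻¹ ≡ 28 (mod 41), so λ ≡ 17.
  x = λ² - 29 - 10 = 289 - 39 ≡ 4; y = λ·(29 - 4) - 17 ≡ 39. → (4, 39)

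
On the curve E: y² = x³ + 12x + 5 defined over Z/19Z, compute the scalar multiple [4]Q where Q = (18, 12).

Double-and-add on 4 = (100)₂. Start with Q = (18, 12) for the leading 1-bit.
double: tangent at (18, 12): λ = (3·18² + 12)/(2·12) ≡ 15/5. 5⁻¹ ≡ 4 (mod 19) since 5·4 = 20 ≡ 1, so λ ≡ 15·4 ≡ 3.
  x = λ² - 18 - 18 = 9 - 36 ≡ 11; y = λ·(18 - 11) - 12 ≡ 9. → (11, 9)
double: tangent at (11, 9): λ = (3·11² + 12)/(2·9) ≡ 14/18. 18⁻¹ ≡ 18 (mod 19), so λ ≡ 14·18 ≡ 5.
  x = λ² - 11 - 11 = 25 - 22 ≡ 3; y = λ·(11 - 3) - 9 ≡ 12. → (3, 12)

(3, 12)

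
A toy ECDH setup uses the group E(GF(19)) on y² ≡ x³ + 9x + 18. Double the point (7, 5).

(12, 12)

tangent at (7, 5): λ = (3·7² + 9)/(2·5) ≡ 4/10. 10⁻¹ ≡ 2 (mod 19) since 10·2 = 20 ≡ 1, so λ ≡ 4·2 ≡ 8.
  x = λ² - 7 - 7 = 64 - 14 ≡ 12; y = λ·(7 - 12) - 5 ≡ 12. → (12, 12)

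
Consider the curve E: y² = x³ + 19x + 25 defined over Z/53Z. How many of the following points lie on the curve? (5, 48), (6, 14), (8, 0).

2

(5, 48): 48² ≡ 25, rhs ≡ 33 → off.
(6, 14): 14² ≡ 37, rhs ≡ 37 → on.
(8, 0): 0² ≡ 0, rhs ≡ 0 → on.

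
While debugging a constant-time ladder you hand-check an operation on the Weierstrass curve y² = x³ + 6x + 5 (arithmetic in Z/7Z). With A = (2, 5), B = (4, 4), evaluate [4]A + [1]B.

First 4A:
Double-and-add on 4 = (100)₂. Start with A = (2, 5) for the leading 1-bit.
double: tangent at (2, 5): λ = (3·2² + 6)/(2·5) ≡ 4/3. 3⁻¹ ≡ 5 (mod 7) since 3·5 = 15 ≡ 1, so λ ≡ 4·5 ≡ 6.
  x = λ² - 2 - 2 = 36 - 4 ≡ 4; y = λ·(2 - 4) - 5 ≡ 4. → (4, 4)
double: tangent at (4, 4): λ = (3·4² + 6)/(2·4) ≡ 5/1. 1⁻¹ ≡ 1 (mod 7) since 1·1 = 1 ≡ 1, so λ ≡ 5·1 ≡ 5.
  x = λ² - 4 - 4 = 25 - 8 ≡ 3; y = λ·(4 - 3) - 4 ≡ 1. → (3, 1)
4A = (3, 1).
Finally 4A + B:
(3, 1) + (4, 4). λ = (4 - 1)/(4 - 3) ≡ 3/1 mod 7. 1⁻¹ ≡ 1 (mod 7), so λ ≡ 3.
  x = λ² - 3 - 4 = 9 - 7 ≡ 2; y = λ·(3 - 2) - 1 ≡ 2. → (2, 2)

(2, 2)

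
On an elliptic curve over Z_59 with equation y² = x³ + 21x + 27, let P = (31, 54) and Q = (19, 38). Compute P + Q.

(37, 56)

(31, 54) + (19, 38). λ = (38 - 54)/(19 - 31) ≡ 43/47 mod 59. 47⁻¹ ≡ 54 (mod 59), so λ ≡ 21.
  x = λ² - 31 - 19 = 441 - 50 ≡ 37; y = λ·(31 - 37) - 54 ≡ 56. → (37, 56)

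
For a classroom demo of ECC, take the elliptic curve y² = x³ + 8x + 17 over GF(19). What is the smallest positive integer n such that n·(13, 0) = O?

2

2P: (13, 0) + (13, 0): same x and y₁ ≡ -y₂, so the sum is O.
2P = O, so the order is 2.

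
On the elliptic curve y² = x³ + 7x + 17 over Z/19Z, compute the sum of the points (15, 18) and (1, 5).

(9, 12)

(15, 18) + (1, 5). λ = (5 - 18)/(1 - 15) ≡ 6/5 mod 19. 5⁻¹ ≡ 4 (mod 19) since 5·4 = 20 ≡ 1, so λ ≡ 5.
  x = λ² - 15 - 1 = 25 - 16 ≡ 9; y = λ·(15 - 9) - 18 ≡ 12. → (9, 12)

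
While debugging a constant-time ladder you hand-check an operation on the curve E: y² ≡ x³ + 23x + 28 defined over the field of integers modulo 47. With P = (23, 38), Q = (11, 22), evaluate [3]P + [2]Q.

First 3P:
Repeated addition: build up to 3P.
2P: tangent at (23, 38): λ = (3·23² + 23)/(2·38) ≡ 12/29. 29⁻¹ ≡ 13 (mod 47), so λ ≡ 12·13 ≡ 15.
  x = λ² - 23 - 23 = 225 - 46 ≡ 38; y = λ·(23 - 38) - 38 ≡ 19. → (38, 19)
3P: (38, 19) + (23, 38). λ = (38 - 19)/(23 - 38) ≡ 19/32 mod 47. 32⁻¹ ≡ 25 (mod 47), so λ ≡ 5.
  x = λ² - 38 - 23 = 25 - 61 ≡ 11; y = λ·(38 - 11) - 19 ≡ 22. → (11, 22)
3P = (11, 22).
Next 2Q:
Repeated addition: build up to 2Q.
2Q: tangent at (11, 22): λ = (3·11² + 23)/(2·22) ≡ 10/44. 44⁻¹ ≡ 31 (mod 47), so λ ≡ 10·31 ≡ 28.
  x = λ² - 11 - 11 = 784 - 22 ≡ 10; y = λ·(11 - 10) - 22 ≡ 6. → (10, 6)
2Q = (10, 6).
Finally 3P + 2Q:
(11, 22) + (10, 6). λ = (6 - 22)/(10 - 11) ≡ 31/46 mod 47. 46⁻¹ ≡ 46 (mod 47), so λ ≡ 16.
  x = λ² - 11 - 10 = 256 - 21 ≡ 0; y = λ·(11 - 0) - 22 ≡ 13. → (0, 13)

(0, 13)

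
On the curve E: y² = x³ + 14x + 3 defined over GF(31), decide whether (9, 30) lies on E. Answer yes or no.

no

y² = 30² ≡ 1; x³ + 14x + 3 = 858 ≡ 21 (mod 31). 1 ≠ 21.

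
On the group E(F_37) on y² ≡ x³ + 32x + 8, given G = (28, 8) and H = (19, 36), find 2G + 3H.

First 2G:
Repeated addition: build up to 2G.
2G: tangent at (28, 8): λ = (3·28² + 32)/(2·8) ≡ 16/16. 16⁻¹ ≡ 7 (mod 37), so λ ≡ 16·7 ≡ 1.
  x = λ² - 28 - 28 = 1 - 56 ≡ 19; y = λ·(28 - 19) - 8 ≡ 1. → (19, 1)
2G = (19, 1).
Next 3H:
Repeated addition: build up to 3H.
2H: tangent at (19, 36): λ = (3·19² + 32)/(2·36) ≡ 5/35. 35⁻¹ ≡ 18 (mod 37), so λ ≡ 5·18 ≡ 16.
  x = λ² - 19 - 19 = 256 - 38 ≡ 33; y = λ·(19 - 33) - 36 ≡ 36. → (33, 36)
3H: (33, 36) + (19, 36). λ = (36 - 36)/(19 - 33) ≡ 0/23 mod 37. 23⁻¹ ≡ 29 (mod 37), so λ ≡ 0.
  x = λ² - 33 - 19 = 0 - 52 ≡ 22; y = λ·(33 - 22) - 36 ≡ 1. → (22, 1)
3H = (22, 1).
Finally 2G + 3H:
(19, 1) + (22, 1). λ = (1 - 1)/(22 - 19) ≡ 0/3 mod 37. 3⁻¹ ≡ 25 (mod 37), so λ ≡ 0.
  x = λ² - 19 - 22 = 0 - 41 ≡ 33; y = λ·(19 - 33) - 1 ≡ 36. → (33, 36)

(33, 36)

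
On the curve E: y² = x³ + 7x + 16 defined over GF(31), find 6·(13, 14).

Write Q = (13, 14).
Double-and-add on 6 = (110)₂. Start with Q = (13, 14) for the leading 1-bit.
double: tangent at (13, 14): λ = (3·13² + 7)/(2·14) ≡ 18/28. 28⁻¹ ≡ 10 (mod 31), so λ ≡ 18·10 ≡ 25.
  x = λ² - 13 - 13 = 625 - 26 ≡ 10; y = λ·(13 - 10) - 14 ≡ 30. → (10, 30)
add Q: (10, 30) + (13, 14). λ = (14 - 30)/(13 - 10) ≡ 15/3 mod 31. 3⁻¹ ≡ 21 (mod 31), so λ ≡ 5.
  x = λ² - 10 - 13 = 25 - 23 ≡ 2; y = λ·(10 - 2) - 30 ≡ 10. → (2, 10)
double: tangent at (2, 10): λ = (3·2² + 7)/(2·10) ≡ 19/20. 20⁻¹ ≡ 14 (mod 31), so λ ≡ 19·14 ≡ 18.
  x = λ² - 2 - 2 = 324 - 4 ≡ 10; y = λ·(2 - 10) - 10 ≡ 1. → (10, 1)

(10, 1)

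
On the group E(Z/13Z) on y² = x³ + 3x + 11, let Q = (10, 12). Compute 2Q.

(10, 1)

tangent at (10, 12): λ = (3·10² + 3)/(2·12) ≡ 4/11. 11⁻¹ ≡ 6 (mod 13) since 11·6 = 66 ≡ 1, so λ ≡ 4·6 ≡ 11.
  x = λ² - 10 - 10 = 121 - 20 ≡ 10; y = λ·(10 - 10) - 12 ≡ 1. → (10, 1)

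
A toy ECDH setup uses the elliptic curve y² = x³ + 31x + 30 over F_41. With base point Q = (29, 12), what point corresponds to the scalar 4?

(38, 22)

Repeated addition: build up to 4Q.
2Q: tangent at (29, 12): λ = (3·29² + 31)/(2·12) ≡ 12/24. 24⁻¹ ≡ 12 (mod 41), so λ ≡ 12·12 ≡ 21.
  x = λ² - 29 - 29 = 441 - 58 ≡ 14; y = λ·(29 - 14) - 12 ≡ 16. → (14, 16)
3Q: (14, 16) + (29, 12). λ = (12 - 16)/(29 - 14) ≡ 37/15 mod 41. 15⁻¹ ≡ 11 (mod 41) since 15·11 = 165 ≡ 1, so λ ≡ 38.
  x = λ² - 14 - 29 = 1444 - 43 ≡ 7; y = λ·(14 - 7) - 16 ≡ 4. → (7, 4)
4Q: (7, 4) + (29, 12). λ = (12 - 4)/(29 - 7) ≡ 8/22 mod 41. 22⁻¹ ≡ 28 (mod 41), so λ ≡ 19.
  x = λ² - 7 - 29 = 361 - 36 ≡ 38; y = λ·(7 - 38) - 4 ≡ 22. → (38, 22)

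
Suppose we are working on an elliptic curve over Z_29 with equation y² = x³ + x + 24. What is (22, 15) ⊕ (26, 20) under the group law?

(17, 13)

(22, 15) + (26, 20). λ = (20 - 15)/(26 - 22) ≡ 5/4 mod 29. 4⁻¹ ≡ 22 (mod 29) since 4·22 = 88 ≡ 1, so λ ≡ 23.
  x = λ² - 22 - 26 = 529 - 48 ≡ 17; y = λ·(22 - 17) - 15 ≡ 13. → (17, 13)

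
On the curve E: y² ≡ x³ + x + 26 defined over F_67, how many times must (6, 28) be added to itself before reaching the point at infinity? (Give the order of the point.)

11

2P: tangent at (6, 28): λ = (3·6² + 1)/(2·28) ≡ 42/56. 56⁻¹ ≡ 6 (mod 67) since 56·6 = 336 ≡ 1, so λ ≡ 42·6 ≡ 51.
  x = λ² - 6 - 6 = 2601 - 12 ≡ 43; y = λ·(6 - 43) - 28 ≡ 28. → (43, 28)
3P: (43, 28) + (6, 28). λ = (28 - 28)/(6 - 43) ≡ 0/30 mod 67. 30⁻¹ ≡ 38 (mod 67), so λ ≡ 0.
  x = λ² - 43 - 6 = 0 - 49 ≡ 18; y = λ·(43 - 18) - 28 ≡ 39. → (18, 39)
4P: (18, 39) + (6, 28). λ = (28 - 39)/(6 - 18) ≡ 56/55 mod 67. 55⁻¹ ≡ 39 (mod 67), so λ ≡ 40.
  x = λ² - 18 - 6 = 1600 - 24 ≡ 35; y = λ·(18 - 35) - 39 ≡ 18. → (35, 18)
5P: (35, 18) + (6, 28). λ = (28 - 18)/(6 - 35) ≡ 10/38 mod 67. 38⁻¹ ≡ 30 (mod 67) since 38·30 = 1140 ≡ 1, so λ ≡ 32.
  x = λ² - 35 - 6 = 1024 - 41 ≡ 45; y = λ·(35 - 45) - 18 ≡ 64. → (45, 64)
6P: (45, 64) + (6, 28). λ = (28 - 64)/(6 - 45) ≡ 31/28 mod 67. 28⁻¹ ≡ 12 (mod 67), so λ ≡ 37.
  x = λ² - 45 - 6 = 1369 - 51 ≡ 45; y = λ·(45 - 45) - 64 ≡ 3. → (45, 3)
7P: (45, 3) + (6, 28). λ = (28 - 3)/(6 - 45) ≡ 25/28 mod 67. 28⁻¹ ≡ 12 (mod 67), so λ ≡ 32.
  x = λ² - 45 - 6 = 1024 - 51 ≡ 35; y = λ·(45 - 35) - 3 ≡ 49. → (35, 49)
8P: (35, 49) + (6, 28). λ = (28 - 49)/(6 - 35) ≡ 46/38 mod 67. 38⁻¹ ≡ 30 (mod 67), so λ ≡ 40.
  x = λ² - 35 - 6 = 1600 - 41 ≡ 18; y = λ·(35 - 18) - 49 ≡ 28. → (18, 28)
9P: (18, 28) + (6, 28). λ = (28 - 28)/(6 - 18) ≡ 0/55 mod 67. 55⁻¹ ≡ 39 (mod 67) since 55·39 = 2145 ≡ 1, so λ ≡ 0.
  x = λ² - 18 - 6 = 0 - 24 ≡ 43; y = λ·(18 - 43) - 28 ≡ 39. → (43, 39)
10P: (43, 39) + (6, 28). λ = (28 - 39)/(6 - 43) ≡ 56/30 mod 67. 30⁻¹ ≡ 38 (mod 67) since 30·38 = 1140 ≡ 1, so λ ≡ 51.
  x = λ² - 43 - 6 = 2601 - 49 ≡ 6; y = λ·(43 - 6) - 39 ≡ 39. → (6, 39)
11P: (6, 39) + (6, 28): same x and y₁ ≡ -y₂, so the sum is the point at infinity.
11P = the point at infinity, so the order is 11.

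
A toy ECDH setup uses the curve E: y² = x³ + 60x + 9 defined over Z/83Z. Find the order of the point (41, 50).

2P: tangent at (41, 50): λ = (3·41² + 60)/(2·50) ≡ 40/17. 17⁻¹ ≡ 44 (mod 83), so λ ≡ 40·44 ≡ 17.
  x = λ² - 41 - 41 = 289 - 82 ≡ 41; y = λ·(41 - 41) - 50 ≡ 33. → (41, 33)
3P: (41, 33) + (41, 50): same x and y₁ ≡ -y₂, so the sum is the point at infinity.
3P = the point at infinity, so the order is 3.

3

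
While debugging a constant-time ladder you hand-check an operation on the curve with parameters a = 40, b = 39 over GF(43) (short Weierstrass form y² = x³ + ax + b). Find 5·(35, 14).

(26, 6)

Write Q = (35, 14).
Repeated addition: build up to 5Q.
2Q: tangent at (35, 14): λ = (3·35² + 40)/(2·14) ≡ 17/28. 28⁻¹ ≡ 20 (mod 43) since 28·20 = 560 ≡ 1, so λ ≡ 17·20 ≡ 39.
  x = λ² - 35 - 35 = 1521 - 70 ≡ 32; y = λ·(35 - 32) - 14 ≡ 17. → (32, 17)
3Q: (32, 17) + (35, 14). λ = (14 - 17)/(35 - 32) ≡ 40/3 mod 43. 3⁻¹ ≡ 29 (mod 43) since 3·29 = 87 ≡ 1, so λ ≡ 42.
  x = λ² - 32 - 35 = 1764 - 67 ≡ 20; y = λ·(32 - 20) - 17 ≡ 14. → (20, 14)
4Q: (20, 14) + (35, 14). λ = (14 - 14)/(35 - 20) ≡ 0/15 mod 43. 15⁻¹ ≡ 23 (mod 43) since 15·23 = 345 ≡ 1, so λ ≡ 0.
  x = λ² - 20 - 35 = 0 - 55 ≡ 31; y = λ·(20 - 31) - 14 ≡ 29. → (31, 29)
5Q: (31, 29) + (35, 14). λ = (14 - 29)/(35 - 31) ≡ 28/4 mod 43. 4⁻¹ ≡ 11 (mod 43) since 4·11 = 44 ≡ 1, so λ ≡ 7.
  x = λ² - 31 - 35 = 49 - 66 ≡ 26; y = λ·(31 - 26) - 29 ≡ 6. → (26, 6)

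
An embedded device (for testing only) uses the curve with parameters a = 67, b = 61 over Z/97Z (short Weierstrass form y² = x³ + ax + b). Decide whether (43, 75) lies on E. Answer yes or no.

yes

y² = 75² ≡ 96; x³ + 67x + 61 = 82449 ≡ 96 (mod 97). 96 = 96.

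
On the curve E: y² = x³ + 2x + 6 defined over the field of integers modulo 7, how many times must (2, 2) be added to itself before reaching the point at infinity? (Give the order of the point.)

2P: tangent at (2, 2): λ = (3·2² + 2)/(2·2) ≡ 0/4. 4⁻¹ ≡ 2 (mod 7) since 4·2 = 8 ≡ 1, so λ ≡ 0·2 ≡ 0.
  x = λ² - 2 - 2 = 0 - 4 ≡ 3; y = λ·(2 - 3) - 2 ≡ 5. → (3, 5)
3P: (3, 5) + (2, 2). λ = (2 - 5)/(2 - 3) ≡ 4/6 mod 7. 6⁻¹ ≡ 6 (mod 7), so λ ≡ 3.
  x = λ² - 3 - 2 = 9 - 5 ≡ 4; y = λ·(3 - 4) - 5 ≡ 6. → (4, 6)
4P: (4, 6) + (2, 2). λ = (2 - 6)/(2 - 4) ≡ 3/5 mod 7. 5⁻¹ ≡ 3 (mod 7), so λ ≡ 2.
  x = λ² - 4 - 2 = 4 - 6 ≡ 5; y = λ·(4 - 5) - 6 ≡ 6. → (5, 6)
5P: (5, 6) + (2, 2). λ = (2 - 6)/(2 - 5) ≡ 3/4 mod 7. 4⁻¹ ≡ 2 (mod 7) since 4·2 = 8 ≡ 1, so λ ≡ 6.
  x = λ² - 5 - 2 = 36 - 7 ≡ 1; y = λ·(5 - 1) - 6 ≡ 4. → (1, 4)
6P: (1, 4) + (2, 2). λ = (2 - 4)/(2 - 1) ≡ 5/1 mod 7. 1⁻¹ ≡ 1 (mod 7) since 1·1 = 1 ≡ 1, so λ ≡ 5.
  x = λ² - 1 - 2 = 25 - 3 ≡ 1; y = λ·(1 - 1) - 4 ≡ 3. → (1, 3)
7P: (1, 3) + (2, 2). λ = (2 - 3)/(2 - 1) ≡ 6/1 mod 7. 1⁻¹ ≡ 1 (mod 7), so λ ≡ 6.
  x = λ² - 1 - 2 = 36 - 3 ≡ 5; y = λ·(1 - 5) - 3 ≡ 1. → (5, 1)
8P: (5, 1) + (2, 2). λ = (2 - 1)/(2 - 5) ≡ 1/4 mod 7. 4⁻¹ ≡ 2 (mod 7), so λ ≡ 2.
  x = λ² - 5 - 2 = 4 - 7 ≡ 4; y = λ·(5 - 4) - 1 ≡ 1. → (4, 1)
9P: (4, 1) + (2, 2). λ = (2 - 1)/(2 - 4) ≡ 1/5 mod 7. 5⁻¹ ≡ 3 (mod 7) since 5·3 = 15 ≡ 1, so λ ≡ 3.
  x = λ² - 4 - 2 = 9 - 6 ≡ 3; y = λ·(4 - 3) - 1 ≡ 2. → (3, 2)
10P: (3, 2) + (2, 2). λ = (2 - 2)/(2 - 3) ≡ 0/6 mod 7. 6⁻¹ ≡ 6 (mod 7), so λ ≡ 0.
  x = λ² - 3 - 2 = 0 - 5 ≡ 2; y = λ·(3 - 2) - 2 ≡ 5. → (2, 5)
11P: (2, 5) + (2, 2): same x and y₁ ≡ -y₂, so the sum is the point at infinity.
11P = the point at infinity, so the order is 11.

11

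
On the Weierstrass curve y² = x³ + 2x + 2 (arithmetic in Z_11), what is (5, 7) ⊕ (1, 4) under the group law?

(5, 7) + (1, 4). λ = (4 - 7)/(1 - 5) ≡ 8/7 mod 11. 7⁻¹ ≡ 8 (mod 11) since 7·8 = 56 ≡ 1, so λ ≡ 9.
  x = λ² - 5 - 1 = 81 - 6 ≡ 9; y = λ·(5 - 9) - 7 ≡ 1. → (9, 1)

(9, 1)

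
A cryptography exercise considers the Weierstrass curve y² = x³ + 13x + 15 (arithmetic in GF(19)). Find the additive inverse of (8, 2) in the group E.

(8, 17)

-(8, 2) = (8, -2 mod 19) = (8, 17).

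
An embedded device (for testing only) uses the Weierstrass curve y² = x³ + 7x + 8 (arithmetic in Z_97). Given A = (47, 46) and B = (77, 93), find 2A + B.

First 2A:
Repeated addition: build up to 2A.
2A: tangent at (47, 46): λ = (3·47² + 7)/(2·46) ≡ 38/92. 92⁻¹ ≡ 58 (mod 97), so λ ≡ 38·58 ≡ 70.
  x = λ² - 47 - 47 = 4900 - 94 ≡ 53; y = λ·(47 - 53) - 46 ≡ 19. → (53, 19)
2A = (53, 19).
Finally 2A + B:
(53, 19) + (77, 93). λ = (93 - 19)/(77 - 53) ≡ 74/24 mod 97. 24⁻¹ ≡ 93 (mod 97) since 24·93 = 2232 ≡ 1, so λ ≡ 92.
  x = λ² - 53 - 77 = 8464 - 130 ≡ 89; y = λ·(53 - 89) - 19 ≡ 64. → (89, 64)

(89, 64)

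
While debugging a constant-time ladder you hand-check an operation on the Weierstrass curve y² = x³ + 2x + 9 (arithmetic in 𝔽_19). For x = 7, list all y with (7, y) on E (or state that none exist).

x³ + 2x + 9 = 366 ≡ 5 (mod 19).
Square roots of 5 mod 19: 9 and 10 (since 9² = 81 ≡ 5).

9, 10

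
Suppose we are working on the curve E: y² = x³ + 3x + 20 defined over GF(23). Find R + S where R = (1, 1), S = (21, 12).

(1, 1) + (21, 12). λ = (12 - 1)/(21 - 1) ≡ 11/20 mod 23. 20⁻¹ ≡ 15 (mod 23), so λ ≡ 4.
  x = λ² - 1 - 21 = 16 - 22 ≡ 17; y = λ·(1 - 17) - 1 ≡ 4. → (17, 4)

(17, 4)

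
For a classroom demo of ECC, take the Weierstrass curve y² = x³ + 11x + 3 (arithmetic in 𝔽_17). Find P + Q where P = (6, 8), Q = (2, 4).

(6, 8) + (2, 4). λ = (4 - 8)/(2 - 6) ≡ 13/13 mod 17. 13⁻¹ ≡ 4 (mod 17) since 13·4 = 52 ≡ 1, so λ ≡ 1.
  x = λ² - 6 - 2 = 1 - 8 ≡ 10; y = λ·(6 - 10) - 8 ≡ 5. → (10, 5)

(10, 5)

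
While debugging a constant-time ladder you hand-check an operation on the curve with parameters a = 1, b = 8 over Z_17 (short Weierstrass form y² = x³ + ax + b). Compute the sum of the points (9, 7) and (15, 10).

(6, 3)

(9, 7) + (15, 10). λ = (10 - 7)/(15 - 9) ≡ 3/6 mod 17. 6⁻¹ ≡ 3 (mod 17), so λ ≡ 9.
  x = λ² - 9 - 15 = 81 - 24 ≡ 6; y = λ·(9 - 6) - 7 ≡ 3. → (6, 3)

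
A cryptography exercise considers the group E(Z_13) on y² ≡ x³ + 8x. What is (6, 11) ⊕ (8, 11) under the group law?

(12, 2)

(6, 11) + (8, 11). λ = (11 - 11)/(8 - 6) ≡ 0/2 mod 13. 2⁻¹ ≡ 7 (mod 13), so λ ≡ 0.
  x = λ² - 6 - 8 = 0 - 14 ≡ 12; y = λ·(6 - 12) - 11 ≡ 2. → (12, 2)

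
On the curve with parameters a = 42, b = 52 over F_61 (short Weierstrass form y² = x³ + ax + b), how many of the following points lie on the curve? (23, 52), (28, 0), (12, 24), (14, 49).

2

(23, 52): 52² ≡ 20, rhs ≡ 9 → off.
(28, 0): 0² ≡ 0, rhs ≡ 0 → on.
(12, 24): 24² ≡ 27, rhs ≡ 27 → on.
(14, 49): 49² ≡ 22, rhs ≡ 29 → off.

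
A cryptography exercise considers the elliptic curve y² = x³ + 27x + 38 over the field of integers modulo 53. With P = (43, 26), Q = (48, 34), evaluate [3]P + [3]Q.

First 3P:
Repeated addition: build up to 3P.
2P: tangent at (43, 26): λ = (3·43² + 27)/(2·26) ≡ 9/52. 52⁻¹ ≡ 52 (mod 53), so λ ≡ 9·52 ≡ 44.
  x = λ² - 43 - 43 = 1936 - 86 ≡ 48; y = λ·(43 - 48) - 26 ≡ 19. → (48, 19)
3P: (48, 19) + (43, 26). λ = (26 - 19)/(43 - 48) ≡ 7/48 mod 53. 48⁻¹ ≡ 21 (mod 53) since 48·21 = 1008 ≡ 1, so λ ≡ 41.
  x = λ² - 48 - 43 = 1681 - 91 ≡ 0; y = λ·(48 - 0) - 19 ≡ 41. → (0, 41)
3P = (0, 41).
Next 3Q:
Repeated addition: build up to 3Q.
2Q: tangent at (48, 34): λ = (3·48² + 27)/(2·34) ≡ 49/15. 15⁻¹ ≡ 46 (mod 53) since 15·46 = 690 ≡ 1, so λ ≡ 49·46 ≡ 28.
  x = λ² - 48 - 48 = 784 - 96 ≡ 52; y = λ·(48 - 52) - 34 ≡ 13. → (52, 13)
3Q: (52, 13) + (48, 34). λ = (34 - 13)/(48 - 52) ≡ 21/49 mod 53. 49⁻¹ ≡ 13 (mod 53) since 49·13 = 637 ≡ 1, so λ ≡ 8.
  x = λ² - 52 - 48 = 64 - 100 ≡ 17; y = λ·(52 - 17) - 13 ≡ 2. → (17, 2)
3Q = (17, 2).
Finally 3P + 3Q:
(0, 41) + (17, 2). λ = (2 - 41)/(17 - 0) ≡ 14/17 mod 53. 17⁻¹ ≡ 25 (mod 53), so λ ≡ 32.
  x = λ² - 0 - 17 = 1024 - 17 ≡ 0; y = λ·(0 - 0) - 41 ≡ 12. → (0, 12)

(0, 12)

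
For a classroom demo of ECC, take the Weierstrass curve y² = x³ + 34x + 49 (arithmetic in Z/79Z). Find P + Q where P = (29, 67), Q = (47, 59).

(29, 67) + (47, 59). λ = (59 - 67)/(47 - 29) ≡ 71/18 mod 79. 18⁻¹ ≡ 22 (mod 79), so λ ≡ 61.
  x = λ² - 29 - 47 = 3721 - 76 ≡ 11; y = λ·(29 - 11) - 67 ≡ 4. → (11, 4)

(11, 4)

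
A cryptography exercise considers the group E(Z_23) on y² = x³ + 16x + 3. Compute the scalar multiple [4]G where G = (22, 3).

Double-and-add on 4 = (100)₂. Start with G = (22, 3) for the leading 1-bit.
double: tangent at (22, 3): λ = (3·22² + 16)/(2·3) ≡ 19/6. 6⁻¹ ≡ 4 (mod 23), so λ ≡ 19·4 ≡ 7.
  x = λ² - 22 - 22 = 49 - 44 ≡ 5; y = λ·(22 - 5) - 3 ≡ 1. → (5, 1)
double: tangent at (5, 1): λ = (3·5² + 16)/(2·1) ≡ 22/2. 2⁻¹ ≡ 12 (mod 23), so λ ≡ 22·12 ≡ 11.
  x = λ² - 5 - 5 = 121 - 10 ≡ 19; y = λ·(5 - 19) - 1 ≡ 6. → (19, 6)

(19, 6)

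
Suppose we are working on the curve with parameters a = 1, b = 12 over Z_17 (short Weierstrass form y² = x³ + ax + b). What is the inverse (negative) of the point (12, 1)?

(12, 16)

-(12, 1) = (12, -1 mod 17) = (12, 16).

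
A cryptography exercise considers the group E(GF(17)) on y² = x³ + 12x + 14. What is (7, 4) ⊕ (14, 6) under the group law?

(7, 4) + (14, 6). λ = (6 - 4)/(14 - 7) ≡ 2/7 mod 17. 7⁻¹ ≡ 5 (mod 17) since 7·5 = 35 ≡ 1, so λ ≡ 10.
  x = λ² - 7 - 14 = 100 - 21 ≡ 11; y = λ·(7 - 11) - 4 ≡ 7. → (11, 7)

(11, 7)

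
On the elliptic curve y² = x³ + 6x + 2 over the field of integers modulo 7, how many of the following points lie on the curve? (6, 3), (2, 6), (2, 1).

(6, 3): 3² ≡ 2, rhs ≡ 2 → on.
(2, 6): 6² ≡ 1, rhs ≡ 1 → on.
(2, 1): 1² ≡ 1, rhs ≡ 1 → on.

3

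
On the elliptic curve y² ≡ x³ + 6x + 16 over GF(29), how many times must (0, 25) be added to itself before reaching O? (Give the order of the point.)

8

2P: tangent at (0, 25): λ = (3·0² + 6)/(2·25) ≡ 6/21. 21⁻¹ ≡ 18 (mod 29) since 21·18 = 378 ≡ 1, so λ ≡ 6·18 ≡ 21.
  x = λ² - 0 - 0 = 441 - 0 ≡ 6; y = λ·(0 - 6) - 25 ≡ 23. → (6, 23)
3P: (6, 23) + (0, 25). λ = (25 - 23)/(0 - 6) ≡ 2/23 mod 29. 23⁻¹ ≡ 24 (mod 29), so λ ≡ 19.
  x = λ² - 6 - 0 = 361 - 6 ≡ 7; y = λ·(6 - 7) - 23 ≡ 16. → (7, 16)
4P: (7, 16) + (0, 25). λ = (25 - 16)/(0 - 7) ≡ 9/22 mod 29. 22⁻¹ ≡ 4 (mod 29), so λ ≡ 7.
  x = λ² - 7 - 0 = 49 - 7 ≡ 13; y = λ·(7 - 13) - 16 ≡ 0. → (13, 0)
5P: (13, 0) + (0, 25). λ = (25 - 0)/(0 - 13) ≡ 25/16 mod 29. 16⁻¹ ≡ 20 (mod 29), so λ ≡ 7.
  x = λ² - 13 - 0 = 49 - 13 ≡ 7; y = λ·(13 - 7) - 0 ≡ 13. → (7, 13)
6P: (7, 13) + (0, 25). λ = (25 - 13)/(0 - 7) ≡ 12/22 mod 29. 22⁻¹ ≡ 4 (mod 29), so λ ≡ 19.
  x = λ² - 7 - 0 = 361 - 7 ≡ 6; y = λ·(7 - 6) - 13 ≡ 6. → (6, 6)
7P: (6, 6) + (0, 25). λ = (25 - 6)/(0 - 6) ≡ 19/23 mod 29. 23⁻¹ ≡ 24 (mod 29) since 23·24 = 552 ≡ 1, so λ ≡ 21.
  x = λ² - 6 - 0 = 441 - 6 ≡ 0; y = λ·(6 - 0) - 6 ≡ 4. → (0, 4)
8P: (0, 4) + (0, 25): same x and y₁ ≡ -y₂, so the sum is O.
8P = O, so the order is 8.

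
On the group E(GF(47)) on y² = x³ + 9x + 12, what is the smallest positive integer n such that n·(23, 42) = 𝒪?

5

2P: tangent at (23, 42): λ = (3·23² + 9)/(2·42) ≡ 45/37. 37⁻¹ ≡ 14 (mod 47) since 37·14 = 518 ≡ 1, so λ ≡ 45·14 ≡ 19.
  x = λ² - 23 - 23 = 361 - 46 ≡ 33; y = λ·(23 - 33) - 42 ≡ 3. → (33, 3)
3P: (33, 3) + (23, 42). λ = (42 - 3)/(23 - 33) ≡ 39/37 mod 47. 37⁻¹ ≡ 14 (mod 47), so λ ≡ 29.
  x = λ² - 33 - 23 = 841 - 56 ≡ 33; y = λ·(33 - 33) - 3 ≡ 44. → (33, 44)
4P: (33, 44) + (23, 42). λ = (42 - 44)/(23 - 33) ≡ 45/37 mod 47. 37⁻¹ ≡ 14 (mod 47), so λ ≡ 19.
  x = λ² - 33 - 23 = 361 - 56 ≡ 23; y = λ·(33 - 23) - 44 ≡ 5. → (23, 5)
5P: (23, 5) + (23, 42): same x and y₁ ≡ -y₂, so the sum is 𝒪.
5P = 𝒪, so the order is 5.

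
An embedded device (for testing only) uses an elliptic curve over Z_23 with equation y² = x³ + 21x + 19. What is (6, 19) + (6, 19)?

tangent at (6, 19): λ = (3·6² + 21)/(2·19) ≡ 14/15. 15⁻¹ ≡ 20 (mod 23), so λ ≡ 14·20 ≡ 4.
  x = λ² - 6 - 6 = 16 - 12 ≡ 4; y = λ·(6 - 4) - 19 ≡ 12. → (4, 12)

(4, 12)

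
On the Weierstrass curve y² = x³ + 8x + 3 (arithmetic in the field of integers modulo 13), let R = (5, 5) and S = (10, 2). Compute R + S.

(2, 1)

(5, 5) + (10, 2). λ = (2 - 5)/(10 - 5) ≡ 10/5 mod 13. 5⁻¹ ≡ 8 (mod 13), so λ ≡ 2.
  x = λ² - 5 - 10 = 4 - 15 ≡ 2; y = λ·(5 - 2) - 5 ≡ 1. → (2, 1)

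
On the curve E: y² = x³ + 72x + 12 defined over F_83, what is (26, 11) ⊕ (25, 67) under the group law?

(14, 64)

(26, 11) + (25, 67). λ = (67 - 11)/(25 - 26) ≡ 56/82 mod 83. 82⁻¹ ≡ 82 (mod 83), so λ ≡ 27.
  x = λ² - 26 - 25 = 729 - 51 ≡ 14; y = λ·(26 - 14) - 11 ≡ 64. → (14, 64)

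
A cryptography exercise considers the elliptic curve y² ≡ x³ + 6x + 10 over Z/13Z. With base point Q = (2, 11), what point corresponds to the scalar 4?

Repeated addition: build up to 4Q.
2Q: tangent at (2, 11): λ = (3·2² + 6)/(2·11) ≡ 5/9. 9⁻¹ ≡ 3 (mod 13) since 9·3 = 27 ≡ 1, so λ ≡ 5·3 ≡ 2.
  x = λ² - 2 - 2 = 4 - 4 ≡ 0; y = λ·(2 - 0) - 11 ≡ 6. → (0, 6)
3Q: (0, 6) + (2, 11). λ = (11 - 6)/(2 - 0) ≡ 5/2 mod 13. 2⁻¹ ≡ 7 (mod 13) since 2·7 = 14 ≡ 1, so λ ≡ 9.
  x = λ² - 0 - 2 = 81 - 2 ≡ 1; y = λ·(0 - 1) - 6 ≡ 11. → (1, 11)
4Q: (1, 11) + (2, 11). λ = (11 - 11)/(2 - 1) ≡ 0/1 mod 13. 1⁻¹ ≡ 1 (mod 13), so λ ≡ 0.
  x = λ² - 1 - 2 = 0 - 3 ≡ 10; y = λ·(1 - 10) - 11 ≡ 2. → (10, 2)

(10, 2)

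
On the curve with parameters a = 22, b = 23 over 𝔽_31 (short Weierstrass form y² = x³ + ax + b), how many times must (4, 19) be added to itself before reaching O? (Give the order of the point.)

4

2P: tangent at (4, 19): λ = (3·4² + 22)/(2·19) ≡ 8/7. 7⁻¹ ≡ 9 (mod 31), so λ ≡ 8·9 ≡ 10.
  x = λ² - 4 - 4 = 100 - 8 ≡ 30; y = λ·(4 - 30) - 19 ≡ 0. → (30, 0)
3P: (30, 0) + (4, 19). λ = (19 - 0)/(4 - 30) ≡ 19/5 mod 31. 5⁻¹ ≡ 25 (mod 31) since 5·25 = 125 ≡ 1, so λ ≡ 10.
  x = λ² - 30 - 4 = 100 - 34 ≡ 4; y = λ·(30 - 4) - 0 ≡ 12. → (4, 12)
4P: (4, 12) + (4, 19): same x and y₁ ≡ -y₂, so the sum is O.
4P = O, so the order is 4.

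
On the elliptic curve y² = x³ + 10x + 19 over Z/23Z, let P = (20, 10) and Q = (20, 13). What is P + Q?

O

The two points share x = 20 and their y-coordinates satisfy 10 + 13 ≡ 0 (mod 23), so they are inverses. Their sum is ∞.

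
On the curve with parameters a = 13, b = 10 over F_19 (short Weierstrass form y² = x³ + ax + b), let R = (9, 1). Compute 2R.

(7, 8)

tangent at (9, 1): λ = (3·9² + 13)/(2·1) ≡ 9/2. 2⁻¹ ≡ 10 (mod 19), so λ ≡ 9·10 ≡ 14.
  x = λ² - 9 - 9 = 196 - 18 ≡ 7; y = λ·(9 - 7) - 1 ≡ 8. → (7, 8)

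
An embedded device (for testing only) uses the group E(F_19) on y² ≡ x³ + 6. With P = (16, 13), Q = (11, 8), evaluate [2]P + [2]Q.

(1, 11)

First 2P:
Repeated addition: build up to 2P.
2P: tangent at (16, 13): λ = (3·16² + 0)/(2·13) ≡ 8/7. 7⁻¹ ≡ 11 (mod 19), so λ ≡ 8·11 ≡ 12.
  x = λ² - 16 - 16 = 144 - 32 ≡ 17; y = λ·(16 - 17) - 13 ≡ 13. → (17, 13)
2P = (17, 13).
Next 2Q:
Repeated addition: build up to 2Q.
2Q: tangent at (11, 8): λ = (3·11² + 0)/(2·8) ≡ 2/16. 16⁻¹ ≡ 6 (mod 19) since 16·6 = 96 ≡ 1, so λ ≡ 2·6 ≡ 12.
  x = λ² - 11 - 11 = 144 - 22 ≡ 8; y = λ·(11 - 8) - 8 ≡ 9. → (8, 9)
2Q = (8, 9).
Finally 2P + 2Q:
(17, 13) + (8, 9). λ = (9 - 13)/(8 - 17) ≡ 15/10 mod 19. 10⁻¹ ≡ 2 (mod 19) since 10·2 = 20 ≡ 1, so λ ≡ 11.
  x = λ² - 17 - 8 = 121 - 25 ≡ 1; y = λ·(17 - 1) - 13 ≡ 11. → (1, 11)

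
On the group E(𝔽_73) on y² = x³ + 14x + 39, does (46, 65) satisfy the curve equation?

y² = 65² ≡ 64; x³ + 14x + 39 = 98019 ≡ 53 (mod 73). 64 ≠ 53.

no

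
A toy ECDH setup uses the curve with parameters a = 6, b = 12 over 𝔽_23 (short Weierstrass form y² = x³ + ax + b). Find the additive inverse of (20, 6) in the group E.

(20, 17)

-(20, 6) = (20, -6 mod 23) = (20, 17).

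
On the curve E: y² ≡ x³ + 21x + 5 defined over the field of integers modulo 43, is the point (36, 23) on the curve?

y² = 23² ≡ 13; x³ + 21x + 5 = 47417 ≡ 31 (mod 43). 13 ≠ 31.

no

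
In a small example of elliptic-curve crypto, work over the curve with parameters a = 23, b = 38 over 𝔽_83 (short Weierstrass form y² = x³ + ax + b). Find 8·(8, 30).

Write G = (8, 30).
Double-and-add on 8 = (1000)₂. Start with G = (8, 30) for the leading 1-bit.
double: tangent at (8, 30): λ = (3·8² + 23)/(2·30) ≡ 49/60. 60⁻¹ ≡ 18 (mod 83), so λ ≡ 49·18 ≡ 52.
  x = λ² - 8 - 8 = 2704 - 16 ≡ 32; y = λ·(8 - 32) - 30 ≡ 50. → (32, 50)
double: tangent at (32, 50): λ = (3·32² + 23)/(2·50) ≡ 24/17. 17⁻¹ ≡ 44 (mod 83) since 17·44 = 748 ≡ 1, so λ ≡ 24·44 ≡ 60.
  x = λ² - 32 - 32 = 3600 - 64 ≡ 50; y = λ·(32 - 50) - 50 ≡ 32. → (50, 32)
double: tangent at (50, 32): λ = (3·50² + 23)/(2·32) ≡ 53/64. 64⁻¹ ≡ 48 (mod 83), so λ ≡ 53·48 ≡ 54.
  x = λ² - 50 - 50 = 2916 - 100 ≡ 77; y = λ·(50 - 77) - 32 ≡ 4. → (77, 4)

(77, 4)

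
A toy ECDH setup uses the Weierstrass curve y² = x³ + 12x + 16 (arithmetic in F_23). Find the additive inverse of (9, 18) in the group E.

(9, 5)

-(9, 18) = (9, -18 mod 23) = (9, 5).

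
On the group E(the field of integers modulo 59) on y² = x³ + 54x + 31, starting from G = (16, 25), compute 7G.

(2, 41)

Repeated addition: build up to 7G.
2G: tangent at (16, 25): λ = (3·16² + 54)/(2·25) ≡ 55/50. 50⁻¹ ≡ 13 (mod 59) since 50·13 = 650 ≡ 1, so λ ≡ 55·13 ≡ 7.
  x = λ² - 16 - 16 = 49 - 32 ≡ 17; y = λ·(16 - 17) - 25 ≡ 27. → (17, 27)
3G: (17, 27) + (16, 25). λ = (25 - 27)/(16 - 17) ≡ 57/58 mod 59. 58⁻¹ ≡ 58 (mod 59) since 58·58 = 3364 ≡ 1, so λ ≡ 2.
  x = λ² - 17 - 16 = 4 - 33 ≡ 30; y = λ·(17 - 30) - 27 ≡ 6. → (30, 6)
4G: (30, 6) + (16, 25). λ = (25 - 6)/(16 - 30) ≡ 19/45 mod 59. 45⁻¹ ≡ 21 (mod 59), so λ ≡ 45.
  x = λ² - 30 - 16 = 2025 - 46 ≡ 32; y = λ·(30 - 32) - 6 ≡ 22. → (32, 22)
5G: (32, 22) + (16, 25). λ = (25 - 22)/(16 - 32) ≡ 3/43 mod 59. 43⁻¹ ≡ 11 (mod 59) since 43·11 = 473 ≡ 1, so λ ≡ 33.
  x = λ² - 32 - 16 = 1089 - 48 ≡ 38; y = λ·(32 - 38) - 22 ≡ 16. → (38, 16)
6G: (38, 16) + (16, 25). λ = (25 - 16)/(16 - 38) ≡ 9/37 mod 59. 37⁻¹ ≡ 8 (mod 59), so λ ≡ 13.
  x = λ² - 38 - 16 = 169 - 54 ≡ 56; y = λ·(38 - 56) - 16 ≡ 45. → (56, 45)
7G: (56, 45) + (16, 25). λ = (25 - 45)/(16 - 56) ≡ 39/19 mod 59. 19⁻¹ ≡ 28 (mod 59), so λ ≡ 30.
  x = λ² - 56 - 16 = 900 - 72 ≡ 2; y = λ·(56 - 2) - 45 ≡ 41. → (2, 41)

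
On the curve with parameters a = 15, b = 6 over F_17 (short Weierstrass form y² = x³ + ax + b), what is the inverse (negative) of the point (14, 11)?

(14, 6)

-(14, 11) = (14, -11 mod 17) = (14, 6).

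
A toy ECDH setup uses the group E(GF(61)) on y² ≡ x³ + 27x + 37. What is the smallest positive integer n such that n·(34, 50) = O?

3

2P: tangent at (34, 50): λ = (3·34² + 27)/(2·50) ≡ 18/39. 39⁻¹ ≡ 36 (mod 61), so λ ≡ 18·36 ≡ 38.
  x = λ² - 34 - 34 = 1444 - 68 ≡ 34; y = λ·(34 - 34) - 50 ≡ 11. → (34, 11)
3P: (34, 11) + (34, 50): same x and y₁ ≡ -y₂, so the sum is O.
3P = O, so the order is 3.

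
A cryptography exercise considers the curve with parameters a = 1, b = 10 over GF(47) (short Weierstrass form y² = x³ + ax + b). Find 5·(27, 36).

Write Q = (27, 36).
Repeated addition: build up to 5Q.
2Q: tangent at (27, 36): λ = (3·27² + 1)/(2·36) ≡ 26/25. 25⁻¹ ≡ 32 (mod 47), so λ ≡ 26·32 ≡ 33.
  x = λ² - 27 - 27 = 1089 - 54 ≡ 1; y = λ·(27 - 1) - 36 ≡ 23. → (1, 23)
3Q: (1, 23) + (27, 36). λ = (36 - 23)/(27 - 1) ≡ 13/26 mod 47. 26⁻¹ ≡ 38 (mod 47), so λ ≡ 24.
  x = λ² - 1 - 27 = 576 - 28 ≡ 31; y = λ·(1 - 31) - 23 ≡ 9. → (31, 9)
4Q: (31, 9) + (27, 36). λ = (36 - 9)/(27 - 31) ≡ 27/43 mod 47. 43⁻¹ ≡ 35 (mod 47), so λ ≡ 5.
  x = λ² - 31 - 27 = 25 - 58 ≡ 14; y = λ·(31 - 14) - 9 ≡ 29. → (14, 29)
5Q: (14, 29) + (27, 36). λ = (36 - 29)/(27 - 14) ≡ 7/13 mod 47. 13⁻¹ ≡ 29 (mod 47), so λ ≡ 15.
  x = λ² - 14 - 27 = 225 - 41 ≡ 43; y = λ·(14 - 43) - 29 ≡ 6. → (43, 6)

(43, 6)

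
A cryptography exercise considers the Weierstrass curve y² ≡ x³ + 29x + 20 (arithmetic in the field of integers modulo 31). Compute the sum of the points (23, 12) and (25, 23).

(23, 12) + (25, 23). λ = (23 - 12)/(25 - 23) ≡ 11/2 mod 31. 2⁻¹ ≡ 16 (mod 31) since 2·16 = 32 ≡ 1, so λ ≡ 21.
  x = λ² - 23 - 25 = 441 - 48 ≡ 21; y = λ·(23 - 21) - 12 ≡ 30. → (21, 30)

(21, 30)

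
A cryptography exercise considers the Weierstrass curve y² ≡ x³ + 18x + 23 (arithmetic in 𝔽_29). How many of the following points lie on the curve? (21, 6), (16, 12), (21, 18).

2

(21, 6): 6² ≡ 7, rhs ≡ 5 → off.
(16, 12): 12² ≡ 28, rhs ≡ 28 → on.
(21, 18): 18² ≡ 5, rhs ≡ 5 → on.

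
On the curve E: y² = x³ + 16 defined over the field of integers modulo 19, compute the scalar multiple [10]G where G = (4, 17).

(4, 17)

Double-and-add on 10 = (1010)₂. Start with G = (4, 17) for the leading 1-bit.
double: tangent at (4, 17): λ = (3·4² + 0)/(2·17) ≡ 10/15. 15⁻¹ ≡ 14 (mod 19) since 15·14 = 210 ≡ 1, so λ ≡ 10·14 ≡ 7.
  x = λ² - 4 - 4 = 49 - 8 ≡ 3; y = λ·(4 - 3) - 17 ≡ 9. → (3, 9)
double: tangent at (3, 9): λ = (3·3² + 0)/(2·9) ≡ 8/18. 18⁻¹ ≡ 18 (mod 19), so λ ≡ 8·18 ≡ 11.
  x = λ² - 3 - 3 = 121 - 6 ≡ 1; y = λ·(3 - 1) - 9 ≡ 13. → (1, 13)
add G: (1, 13) + (4, 17). λ = (17 - 13)/(4 - 1) ≡ 4/3 mod 19. 3⁻¹ ≡ 13 (mod 19) since 3·13 = 39 ≡ 1, so λ ≡ 14.
  x = λ² - 1 - 4 = 196 - 5 ≡ 1; y = λ·(1 - 1) - 13 ≡ 6. → (1, 6)
double: tangent at (1, 6): λ = (3·1² + 0)/(2·6) ≡ 3/12. 12⁻¹ ≡ 8 (mod 19) since 12·8 = 96 ≡ 1, so λ ≡ 3·8 ≡ 5.
  x = λ² - 1 - 1 = 25 - 2 ≡ 4; y = λ·(1 - 4) - 6 ≡ 17. → (4, 17)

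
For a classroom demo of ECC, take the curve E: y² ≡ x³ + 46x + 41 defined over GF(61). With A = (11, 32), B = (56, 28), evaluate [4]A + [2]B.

First 4A:
Double-and-add on 4 = (100)₂. Start with A = (11, 32) for the leading 1-bit.
double: tangent at (11, 32): λ = (3·11² + 46)/(2·32) ≡ 43/3. 3⁻¹ ≡ 41 (mod 61) since 3·41 = 123 ≡ 1, so λ ≡ 43·41 ≡ 55.
  x = λ² - 11 - 11 = 3025 - 22 ≡ 14; y = λ·(11 - 14) - 32 ≡ 47. → (14, 47)
double: tangent at (14, 47): λ = (3·14² + 46)/(2·47) ≡ 24/33. 33⁻¹ ≡ 37 (mod 61), so λ ≡ 24·37 ≡ 34.
  x = λ² - 14 - 14 = 1156 - 28 ≡ 30; y = λ·(14 - 30) - 47 ≡ 19. → (30, 19)
4A = (30, 19).
Next 2B:
Repeated addition: build up to 2B.
2B: tangent at (56, 28): λ = (3·56² + 46)/(2·28) ≡ 60/56. 56⁻¹ ≡ 12 (mod 61) since 56·12 = 672 ≡ 1, so λ ≡ 60·12 ≡ 49.
  x = λ² - 56 - 56 = 2401 - 112 ≡ 32; y = λ·(56 - 32) - 28 ≡ 50. → (32, 50)
2B = (32, 50).
Finally 4A + 2B:
(30, 19) + (32, 50). λ = (50 - 19)/(32 - 30) ≡ 31/2 mod 61. 2⁻¹ ≡ 31 (mod 61) since 2·31 = 62 ≡ 1, so λ ≡ 46.
  x = λ² - 30 - 32 = 2116 - 62 ≡ 41; y = λ·(30 - 41) - 19 ≡ 24. → (41, 24)

(41, 24)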